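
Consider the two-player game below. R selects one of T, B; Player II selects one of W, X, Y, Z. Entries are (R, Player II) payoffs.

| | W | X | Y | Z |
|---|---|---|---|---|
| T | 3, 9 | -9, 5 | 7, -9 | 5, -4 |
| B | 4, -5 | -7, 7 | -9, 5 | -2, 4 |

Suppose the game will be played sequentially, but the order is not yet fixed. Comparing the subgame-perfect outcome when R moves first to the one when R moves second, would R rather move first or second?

first

If R leads: Player II's best replies are T→W, B→X; R's induced payoffs 3, -7; outcome (T, W), payoffs (3, 9).
If Player II leads: R's best replies are W→B, X→B, Y→T, Z→T; Player II's induced payoffs -5, 7, -9, -4; outcome (B, X), payoffs (-7, 7).
R gets 3 moving first and -7 moving second, so R prefers to move first.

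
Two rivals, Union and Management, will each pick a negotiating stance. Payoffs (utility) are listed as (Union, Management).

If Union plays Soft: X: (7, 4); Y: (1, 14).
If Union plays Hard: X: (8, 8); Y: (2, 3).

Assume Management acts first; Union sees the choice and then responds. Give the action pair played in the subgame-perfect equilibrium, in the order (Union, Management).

Solve by backward induction (Management leads).
- X → Union plays Hard (best of 7, 8); Management gets 8.
- Y → Union plays Hard (best of 1, 2); Management gets 3.
Among 8, 3, the best is 8 at X. Subgame-perfect outcome: (Hard, X) with payoffs (8, 8).

(Hard, X)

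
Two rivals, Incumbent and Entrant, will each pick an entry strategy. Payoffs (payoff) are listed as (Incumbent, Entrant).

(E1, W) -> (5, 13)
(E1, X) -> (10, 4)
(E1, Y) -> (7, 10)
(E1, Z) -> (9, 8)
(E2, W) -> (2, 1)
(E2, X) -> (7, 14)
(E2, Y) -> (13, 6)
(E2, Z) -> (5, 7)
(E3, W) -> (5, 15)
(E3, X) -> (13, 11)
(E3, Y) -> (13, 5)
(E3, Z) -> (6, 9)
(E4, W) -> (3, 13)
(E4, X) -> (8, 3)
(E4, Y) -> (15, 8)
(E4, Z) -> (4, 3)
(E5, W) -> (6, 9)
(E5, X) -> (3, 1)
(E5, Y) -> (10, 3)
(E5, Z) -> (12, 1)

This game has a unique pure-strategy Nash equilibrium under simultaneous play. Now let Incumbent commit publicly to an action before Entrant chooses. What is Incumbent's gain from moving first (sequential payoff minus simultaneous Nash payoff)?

Work backward from Entrant's decision.
- E1 → Entrant plays W (best of 13, 4, 10, 8); Incumbent gets 5.
- E2 → Entrant plays X (best of 1, 14, 6, 7); Incumbent gets 7.
- E3 → Entrant plays W (best of 15, 11, 5, 9); Incumbent gets 5.
- E4 → Entrant plays W (best of 13, 3, 8, 3); Incumbent gets 3.
- E5 → Entrant plays W (best of 9, 1, 3, 1); Incumbent gets 6.
Incumbent's induced payoffs are 5, 7, 5, 3, 6, so Incumbent commits to E2. Subgame-perfect outcome: (E2, X) with payoffs (7, 14).
Now find the simultaneous Nash equilibrium.
Incumbent's best replies: W→E5; X→E3; Y→E4; Z→E5.
Entrant's best replies: E1→W; E2→X; E3→W; E4→W; E5→W.
Only (E5, W) has each player best-responding; Nash payoffs (6, 9).
Incumbent's commitment gain: 7 − 6 = 1.

1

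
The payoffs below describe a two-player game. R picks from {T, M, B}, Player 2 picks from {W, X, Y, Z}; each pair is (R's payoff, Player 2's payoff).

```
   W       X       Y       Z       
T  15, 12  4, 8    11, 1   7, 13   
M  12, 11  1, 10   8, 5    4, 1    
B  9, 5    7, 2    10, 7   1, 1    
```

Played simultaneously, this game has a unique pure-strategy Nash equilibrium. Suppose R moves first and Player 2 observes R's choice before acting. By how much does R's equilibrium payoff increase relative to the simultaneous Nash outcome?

Backward induction with R moving first.
- T: BR = Z, leader payoff 7.
- M: BR = W, leader payoff 12.
- B: BR = Y, leader payoff 10.
Among 7, 12, 10, the best is 12 at M. Subgame-perfect outcome: (M, W) with payoffs (12, 11).
For the simultaneous game, intersect best replies.
R's best replies: W→T; X→B; Y→T; Z→T.
Player 2's best replies: T→Z; M→W; B→Y.
Only (T, Z) has each player best-responding; Nash payoffs (7, 13).
R's commitment gain: 12 − 7 = 5.

5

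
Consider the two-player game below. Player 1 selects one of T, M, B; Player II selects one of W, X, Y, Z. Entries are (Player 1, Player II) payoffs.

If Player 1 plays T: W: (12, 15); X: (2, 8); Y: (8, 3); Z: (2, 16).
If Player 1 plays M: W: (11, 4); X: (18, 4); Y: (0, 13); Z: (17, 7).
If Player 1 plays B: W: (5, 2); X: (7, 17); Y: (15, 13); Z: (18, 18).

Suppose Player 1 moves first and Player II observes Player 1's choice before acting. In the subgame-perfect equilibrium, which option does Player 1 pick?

B

Player II best-responds to each possible Player 1 move:
- T: BR = Z, leader payoff 2.
- M: BR = Y, leader payoff 0.
- B: BR = Z, leader payoff 18.
Maximizing over 2, 0, 18, Player 1 chooses B. Subgame-perfect outcome: (B, Z) with payoffs (18, 18).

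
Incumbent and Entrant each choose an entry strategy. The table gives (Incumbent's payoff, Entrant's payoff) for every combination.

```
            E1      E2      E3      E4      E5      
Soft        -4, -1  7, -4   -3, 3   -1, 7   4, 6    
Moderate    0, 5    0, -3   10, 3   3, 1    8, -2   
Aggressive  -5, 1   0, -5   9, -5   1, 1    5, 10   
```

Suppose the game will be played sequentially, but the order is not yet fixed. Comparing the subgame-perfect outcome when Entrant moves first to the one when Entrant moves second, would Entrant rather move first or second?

If Incumbent leads: Entrant's best replies are Soft→E4, Moderate→E1, Aggressive→E5; Incumbent's induced payoffs -1, 0, 5; outcome (Aggressive, E5), payoffs (5, 10).
If Entrant leads: Incumbent's best replies are E1→Moderate, E2→Soft, E3→Moderate, E4→Moderate, E5→Moderate; Entrant's induced payoffs 5, -4, 3, 1, -2; outcome (Moderate, E1), payoffs (0, 5).
Entrant gets 5 moving first and 10 moving second, so Entrant prefers to move second.

second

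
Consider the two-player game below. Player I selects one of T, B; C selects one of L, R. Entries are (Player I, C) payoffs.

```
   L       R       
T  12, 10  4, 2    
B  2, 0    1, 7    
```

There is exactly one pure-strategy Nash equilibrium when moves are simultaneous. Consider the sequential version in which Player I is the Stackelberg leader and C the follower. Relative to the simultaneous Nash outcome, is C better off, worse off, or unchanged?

C best-responds to each possible Player I move:
- T: BR = L, leader payoff 12.
- B: BR = R, leader payoff 1.
Player I's induced payoffs are 12, 1, so Player I commits to T. Subgame-perfect outcome: (T, L) with payoffs (12, 10).
Now find the simultaneous Nash equilibrium.
Player I's best replies: L→T; R→T.
C's best replies: T→L; B→R.
The unique mutual best reply is (T, L), giving (12, 10).
C earns 10 sequentially versus 10 at the Nash outcome: unchanged.

unchanged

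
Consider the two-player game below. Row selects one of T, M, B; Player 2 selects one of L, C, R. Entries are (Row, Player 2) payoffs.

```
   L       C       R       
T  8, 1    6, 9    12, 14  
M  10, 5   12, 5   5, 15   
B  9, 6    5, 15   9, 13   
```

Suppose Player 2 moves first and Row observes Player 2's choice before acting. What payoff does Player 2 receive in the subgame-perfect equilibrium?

Backward induction with Player 2 moving first.
- L: BR = M, leader payoff 5.
- C: BR = M, leader payoff 5.
- R: BR = T, leader payoff 14.
Among 5, 5, 14, the best is 14 at R. Subgame-perfect outcome: (T, R) with payoffs (12, 14).

14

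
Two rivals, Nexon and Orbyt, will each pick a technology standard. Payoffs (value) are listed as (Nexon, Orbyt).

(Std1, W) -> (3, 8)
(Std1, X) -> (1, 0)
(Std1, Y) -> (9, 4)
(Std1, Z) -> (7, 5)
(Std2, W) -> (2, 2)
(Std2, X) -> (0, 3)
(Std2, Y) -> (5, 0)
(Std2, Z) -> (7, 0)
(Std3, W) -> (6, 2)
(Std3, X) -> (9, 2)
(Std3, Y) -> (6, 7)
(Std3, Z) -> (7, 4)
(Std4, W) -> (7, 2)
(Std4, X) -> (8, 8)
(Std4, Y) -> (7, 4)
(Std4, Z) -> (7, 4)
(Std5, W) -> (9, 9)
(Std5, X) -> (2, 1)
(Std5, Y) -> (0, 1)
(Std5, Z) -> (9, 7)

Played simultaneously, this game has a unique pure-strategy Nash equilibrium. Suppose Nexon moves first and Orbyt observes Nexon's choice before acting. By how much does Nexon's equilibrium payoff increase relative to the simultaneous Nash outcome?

Work backward from Orbyt's decision.
- Std1 → Orbyt plays W (best of 8, 0, 4, 5); Nexon gets 3.
- Std2 → Orbyt plays X (best of 2, 3, 0, 0); Nexon gets 0.
- Std3 → Orbyt plays Y (best of 2, 2, 7, 4); Nexon gets 6.
- Std4 → Orbyt plays X (best of 2, 8, 4, 4); Nexon gets 8.
- Std5 → Orbyt plays W (best of 9, 1, 1, 7); Nexon gets 9.
Nexon's induced payoffs are 3, 0, 6, 8, 9, so Nexon commits to Std5. Subgame-perfect outcome: (Std5, W) with payoffs (9, 9).
Under simultaneous play:
Nexon's best replies: W→Std5; X→Std3; Y→Std1; Z→Std5.
Orbyt's best replies: Std1→W; Std2→X; Std3→Y; Std4→X; Std5→W.
The unique mutual best reply is (Std5, W), giving (9, 9).
Nexon's commitment gain: 9 − 9 = 0.

0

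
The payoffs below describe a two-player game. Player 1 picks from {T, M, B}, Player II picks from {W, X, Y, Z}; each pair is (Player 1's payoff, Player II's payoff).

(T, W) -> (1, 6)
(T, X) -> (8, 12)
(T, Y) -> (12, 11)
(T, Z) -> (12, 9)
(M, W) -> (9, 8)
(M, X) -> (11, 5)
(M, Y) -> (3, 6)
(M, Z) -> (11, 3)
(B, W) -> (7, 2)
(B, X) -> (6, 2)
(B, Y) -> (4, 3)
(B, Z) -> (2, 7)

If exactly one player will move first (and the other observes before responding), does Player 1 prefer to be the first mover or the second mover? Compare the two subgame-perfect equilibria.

If Player 1 leads: Player II's best replies are T→X, M→W, B→Z; Player 1's induced payoffs 8, 9, 2; outcome (M, W), payoffs (9, 8).
If Player II leads: Player 1's best replies are W→M, X→M, Y→T, Z→T; Player II's induced payoffs 8, 5, 11, 9; outcome (T, Y), payoffs (12, 11).
Player 1 gets 9 moving first and 12 moving second, so Player 1 prefers to move second.

second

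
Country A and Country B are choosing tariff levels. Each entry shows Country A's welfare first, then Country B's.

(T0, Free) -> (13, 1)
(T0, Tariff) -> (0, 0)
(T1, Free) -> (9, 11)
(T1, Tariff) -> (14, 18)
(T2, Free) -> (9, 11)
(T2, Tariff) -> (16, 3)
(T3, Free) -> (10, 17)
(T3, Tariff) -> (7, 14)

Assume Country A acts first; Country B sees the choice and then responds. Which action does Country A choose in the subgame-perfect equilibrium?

Backward induction with Country A moving first.
- T0 → Country B plays Free (best of 1, 0); Country A gets 13.
- T1 → Country B plays Tariff (best of 11, 18); Country A gets 14.
- T2 → Country B plays Free (best of 11, 3); Country A gets 9.
- T3 → Country B plays Free (best of 17, 14); Country A gets 10.
Among 13, 14, 9, 10, the best is 14 at T1. Subgame-perfect outcome: (T1, Tariff) with payoffs (14, 18).

T1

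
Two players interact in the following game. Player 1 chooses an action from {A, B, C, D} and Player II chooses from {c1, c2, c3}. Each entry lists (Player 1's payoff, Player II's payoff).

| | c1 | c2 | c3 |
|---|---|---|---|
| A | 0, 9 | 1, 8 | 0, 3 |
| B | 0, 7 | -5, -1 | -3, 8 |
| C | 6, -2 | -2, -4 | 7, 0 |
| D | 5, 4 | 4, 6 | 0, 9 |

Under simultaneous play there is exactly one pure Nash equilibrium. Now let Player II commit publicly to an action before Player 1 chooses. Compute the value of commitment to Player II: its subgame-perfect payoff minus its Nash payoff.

Solve by backward induction (Player II leads).
- c1: BR = C, leader payoff -2.
- c2: BR = D, leader payoff 6.
- c3: BR = C, leader payoff 0.
Maximizing over -2, 6, 0, Player II chooses c2. Subgame-perfect outcome: (D, c2) with payoffs (4, 6).
Under simultaneous play:
Player 1's best replies: c1→C; c2→D; c3→C.
Player II's best replies: A→c1; B→c3; C→c3; D→c3.
Only (C, c3) has each player best-responding; Nash payoffs (7, 0).
Player II's commitment gain: 6 − 0 = 6.

6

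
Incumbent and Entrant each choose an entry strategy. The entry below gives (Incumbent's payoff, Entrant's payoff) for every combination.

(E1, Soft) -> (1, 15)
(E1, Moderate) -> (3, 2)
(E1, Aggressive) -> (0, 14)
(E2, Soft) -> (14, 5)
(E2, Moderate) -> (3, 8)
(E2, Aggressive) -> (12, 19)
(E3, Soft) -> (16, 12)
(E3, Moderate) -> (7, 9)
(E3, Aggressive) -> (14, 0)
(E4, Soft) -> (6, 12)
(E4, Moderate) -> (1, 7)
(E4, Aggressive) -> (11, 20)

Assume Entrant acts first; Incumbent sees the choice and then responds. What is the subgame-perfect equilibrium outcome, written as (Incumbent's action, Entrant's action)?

Work backward from Incumbent's decision.
- Soft → Incumbent plays E3 (best of 1, 14, 16, 6); Entrant gets 12.
- Moderate → Incumbent plays E3 (best of 3, 3, 7, 1); Entrant gets 9.
- Aggressive → Incumbent plays E3 (best of 0, 12, 14, 11); Entrant gets 0.
Entrant's induced payoffs are 12, 9, 0, so Entrant commits to Soft. Subgame-perfect outcome: (E3, Soft) with payoffs (16, 12).

(E3, Soft)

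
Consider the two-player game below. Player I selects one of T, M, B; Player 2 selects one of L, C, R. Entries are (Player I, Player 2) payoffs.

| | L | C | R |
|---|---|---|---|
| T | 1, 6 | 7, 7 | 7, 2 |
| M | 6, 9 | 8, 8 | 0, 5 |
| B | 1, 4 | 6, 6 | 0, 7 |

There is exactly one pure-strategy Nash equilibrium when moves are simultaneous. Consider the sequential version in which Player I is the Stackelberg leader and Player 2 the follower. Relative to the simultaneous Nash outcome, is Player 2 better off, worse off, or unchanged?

Solve by backward induction (Player I leads).
- T → Player 2 plays C (best of 6, 7, 2); Player I gets 7.
- M → Player 2 plays L (best of 9, 8, 5); Player I gets 6.
- B → Player 2 plays R (best of 4, 6, 7); Player I gets 0.
Maximizing over 7, 6, 0, Player I chooses T. Subgame-perfect outcome: (T, C) with payoffs (7, 7).
For the simultaneous game, intersect best replies.
Player I's best replies: L→M; C→M; R→T.
Player 2's best replies: T→C; M→L; B→R.
The unique mutual best reply is (M, L), giving (6, 9).
Player 2 earns 7 sequentially versus 9 at the Nash outcome: worse off.

worse off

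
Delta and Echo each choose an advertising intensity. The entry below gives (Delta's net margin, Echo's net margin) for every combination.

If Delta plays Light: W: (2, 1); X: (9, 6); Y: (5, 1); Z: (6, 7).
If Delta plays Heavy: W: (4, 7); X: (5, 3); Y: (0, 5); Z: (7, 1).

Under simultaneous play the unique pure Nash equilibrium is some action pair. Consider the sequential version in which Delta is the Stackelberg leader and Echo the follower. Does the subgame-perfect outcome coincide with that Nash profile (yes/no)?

no

Backward induction with Delta moving first.
- Light: Echo compares 1, 6, 1, 7 and picks Z; Delta would get 6.
- Heavy: Echo compares 7, 3, 5, 1 and picks W; Delta would get 4.
Maximizing over 6, 4, Delta chooses Light. Subgame-perfect outcome: (Light, Z) with payoffs (6, 7).
Under simultaneous play:
Delta's best replies: W→Heavy; X→Light; Y→Light; Z→Heavy.
Echo's best replies: Light→Z; Heavy→W.
The unique mutual best reply is (Heavy, W), giving (4, 7).
Sequential outcome (Light, Z) differs from the Nash profile (Heavy, W).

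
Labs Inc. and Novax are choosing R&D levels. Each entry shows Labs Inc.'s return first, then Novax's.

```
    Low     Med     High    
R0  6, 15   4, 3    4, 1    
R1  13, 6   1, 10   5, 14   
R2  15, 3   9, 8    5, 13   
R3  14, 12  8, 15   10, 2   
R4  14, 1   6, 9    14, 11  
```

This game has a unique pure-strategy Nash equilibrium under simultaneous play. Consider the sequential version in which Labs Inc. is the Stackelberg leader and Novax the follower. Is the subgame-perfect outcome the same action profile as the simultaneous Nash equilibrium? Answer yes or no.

Solve by backward induction (Labs Inc. leads).
- R0 → Novax plays Low (best of 15, 3, 1); Labs Inc. gets 6.
- R1 → Novax plays High (best of 6, 10, 14); Labs Inc. gets 5.
- R2 → Novax plays High (best of 3, 8, 13); Labs Inc. gets 5.
- R3 → Novax plays Med (best of 12, 15, 2); Labs Inc. gets 8.
- R4 → Novax plays High (best of 1, 9, 11); Labs Inc. gets 14.
Labs Inc.'s induced payoffs are 6, 5, 5, 8, 14, so Labs Inc. commits to R4. Subgame-perfect outcome: (R4, High) with payoffs (14, 11).
Now find the simultaneous Nash equilibrium.
Labs Inc.'s best replies: Low→R2; Med→R2; High→R4.
Novax's best replies: R0→Low; R1→High; R2→High; R3→Med; R4→High.
The unique mutual best reply is (R4, High), giving (14, 11).
Sequential outcome (R4, High) coincides with the Nash profile (R4, High).

yes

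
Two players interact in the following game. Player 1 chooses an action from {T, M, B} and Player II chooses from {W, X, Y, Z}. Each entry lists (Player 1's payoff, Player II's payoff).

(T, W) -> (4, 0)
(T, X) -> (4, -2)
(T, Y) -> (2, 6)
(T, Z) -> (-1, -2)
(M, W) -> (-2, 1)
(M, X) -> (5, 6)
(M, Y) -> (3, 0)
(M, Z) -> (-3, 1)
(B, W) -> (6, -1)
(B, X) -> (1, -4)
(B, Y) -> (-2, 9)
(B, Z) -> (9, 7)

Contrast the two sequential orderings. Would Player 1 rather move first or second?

If Player 1 leads: Player II's best replies are T→Y, M→X, B→Y; Player 1's induced payoffs 2, 5, -2; outcome (M, X), payoffs (5, 6).
If Player II leads: Player 1's best replies are W→B, X→M, Y→M, Z→B; Player II's induced payoffs -1, 6, 0, 7; outcome (B, Z), payoffs (9, 7).
Player 1 gets 5 moving first and 9 moving second, so Player 1 prefers to move second.

second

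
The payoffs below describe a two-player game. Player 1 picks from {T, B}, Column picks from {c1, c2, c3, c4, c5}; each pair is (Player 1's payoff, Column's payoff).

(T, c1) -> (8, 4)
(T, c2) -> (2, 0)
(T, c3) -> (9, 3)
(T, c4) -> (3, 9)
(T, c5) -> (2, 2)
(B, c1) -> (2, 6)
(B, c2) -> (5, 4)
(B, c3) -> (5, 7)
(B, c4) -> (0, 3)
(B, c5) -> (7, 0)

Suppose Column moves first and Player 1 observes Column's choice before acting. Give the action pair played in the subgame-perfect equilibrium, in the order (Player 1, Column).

(T, c4)

Solve by backward induction (Column leads).
- c1: BR = T, leader payoff 4.
- c2: BR = B, leader payoff 4.
- c3: BR = T, leader payoff 3.
- c4: BR = T, leader payoff 9.
- c5: BR = B, leader payoff 0.
Among 4, 4, 3, 9, 0, the best is 9 at c4. Subgame-perfect outcome: (T, c4) with payoffs (3, 9).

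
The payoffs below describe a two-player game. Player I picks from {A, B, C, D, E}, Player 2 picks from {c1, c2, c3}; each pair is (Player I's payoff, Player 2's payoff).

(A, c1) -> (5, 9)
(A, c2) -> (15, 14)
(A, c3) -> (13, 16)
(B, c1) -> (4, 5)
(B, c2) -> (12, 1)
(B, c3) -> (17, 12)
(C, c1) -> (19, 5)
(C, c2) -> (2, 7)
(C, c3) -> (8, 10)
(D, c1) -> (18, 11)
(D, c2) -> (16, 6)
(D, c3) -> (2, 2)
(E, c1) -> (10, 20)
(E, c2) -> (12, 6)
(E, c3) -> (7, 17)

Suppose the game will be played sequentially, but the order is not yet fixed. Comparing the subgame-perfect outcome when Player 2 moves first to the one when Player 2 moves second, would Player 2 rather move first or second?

If Player I leads: Player 2's best replies are A→c3, B→c3, C→c3, D→c1, E→c1; Player I's induced payoffs 13, 17, 8, 18, 10; outcome (D, c1), payoffs (18, 11).
If Player 2 leads: Player I's best replies are c1→C, c2→D, c3→B; Player 2's induced payoffs 5, 6, 12; outcome (B, c3), payoffs (17, 12).
Player 2 gets 12 moving first and 11 moving second, so Player 2 prefers to move first.

first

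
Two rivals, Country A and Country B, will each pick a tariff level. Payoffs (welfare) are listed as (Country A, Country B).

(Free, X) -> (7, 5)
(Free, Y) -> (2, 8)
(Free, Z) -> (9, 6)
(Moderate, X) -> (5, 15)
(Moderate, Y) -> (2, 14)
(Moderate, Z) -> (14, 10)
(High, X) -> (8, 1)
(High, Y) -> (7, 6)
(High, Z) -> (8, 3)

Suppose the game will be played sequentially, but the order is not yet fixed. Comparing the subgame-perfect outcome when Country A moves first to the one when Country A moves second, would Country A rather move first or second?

second

If Country A leads: Country B's best replies are Free→Y, Moderate→X, High→Y; Country A's induced payoffs 2, 5, 7; outcome (High, Y), payoffs (7, 6).
If Country B leads: Country A's best replies are X→High, Y→High, Z→Moderate; Country B's induced payoffs 1, 6, 10; outcome (Moderate, Z), payoffs (14, 10).
Country A gets 7 moving first and 14 moving second, so Country A prefers to move second.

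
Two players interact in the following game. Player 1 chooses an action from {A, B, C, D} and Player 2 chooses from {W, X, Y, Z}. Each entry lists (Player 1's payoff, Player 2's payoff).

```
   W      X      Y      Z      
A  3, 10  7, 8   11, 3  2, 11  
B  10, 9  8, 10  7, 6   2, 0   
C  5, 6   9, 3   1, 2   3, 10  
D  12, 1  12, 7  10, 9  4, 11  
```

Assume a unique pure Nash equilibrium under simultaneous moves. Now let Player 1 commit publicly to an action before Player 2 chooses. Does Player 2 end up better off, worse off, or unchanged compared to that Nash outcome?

Work backward from Player 2's decision.
- A: Player 2 compares 10, 8, 3, 11 and picks Z; Player 1 would get 2.
- B: Player 2 compares 9, 10, 6, 0 and picks X; Player 1 would get 8.
- C: Player 2 compares 6, 3, 2, 10 and picks Z; Player 1 would get 3.
- D: Player 2 compares 1, 7, 9, 11 and picks Z; Player 1 would get 4.
Player 1's induced payoffs are 2, 8, 3, 4, so Player 1 commits to B. Subgame-perfect outcome: (B, X) with payoffs (8, 10).
Now find the simultaneous Nash equilibrium.
Player 1's best replies: W→D; X→D; Y→A; Z→D.
Player 2's best replies: A→Z; B→X; C→Z; D→Z.
Only (D, Z) has each player best-responding; Nash payoffs (4, 11).
Player 2 earns 10 sequentially versus 11 at the Nash outcome: worse off.

worse off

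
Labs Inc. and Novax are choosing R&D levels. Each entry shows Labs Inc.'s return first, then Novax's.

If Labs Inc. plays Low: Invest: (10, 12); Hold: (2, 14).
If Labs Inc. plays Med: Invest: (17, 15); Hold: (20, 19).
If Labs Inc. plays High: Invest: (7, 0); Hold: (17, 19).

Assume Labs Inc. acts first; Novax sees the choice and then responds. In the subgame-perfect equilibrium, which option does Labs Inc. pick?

Solve by backward induction (Labs Inc. leads).
- Low: Novax compares 12, 14 and picks Hold; Labs Inc. would get 2.
- Med: Novax compares 15, 19 and picks Hold; Labs Inc. would get 20.
- High: Novax compares 0, 19 and picks Hold; Labs Inc. would get 17.
Among 2, 20, 17, the best is 20 at Med. Subgame-perfect outcome: (Med, Hold) with payoffs (20, 19).

Med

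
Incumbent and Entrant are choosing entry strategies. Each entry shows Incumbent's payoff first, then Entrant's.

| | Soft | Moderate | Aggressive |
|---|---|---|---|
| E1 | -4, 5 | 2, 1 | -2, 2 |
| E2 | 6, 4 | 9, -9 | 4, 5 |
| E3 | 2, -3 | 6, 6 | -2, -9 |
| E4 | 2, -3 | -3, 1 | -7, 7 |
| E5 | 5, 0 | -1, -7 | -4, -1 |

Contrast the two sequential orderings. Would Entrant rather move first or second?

If Incumbent leads: Entrant's best replies are E1→Soft, E2→Aggressive, E3→Moderate, E4→Aggressive, E5→Soft; Incumbent's induced payoffs -4, 4, 6, -7, 5; outcome (E3, Moderate), payoffs (6, 6).
If Entrant leads: Incumbent's best replies are Soft→E2, Moderate→E2, Aggressive→E2; Entrant's induced payoffs 4, -9, 5; outcome (E2, Aggressive), payoffs (4, 5).
Entrant gets 5 moving first and 6 moving second, so Entrant prefers to move second.

second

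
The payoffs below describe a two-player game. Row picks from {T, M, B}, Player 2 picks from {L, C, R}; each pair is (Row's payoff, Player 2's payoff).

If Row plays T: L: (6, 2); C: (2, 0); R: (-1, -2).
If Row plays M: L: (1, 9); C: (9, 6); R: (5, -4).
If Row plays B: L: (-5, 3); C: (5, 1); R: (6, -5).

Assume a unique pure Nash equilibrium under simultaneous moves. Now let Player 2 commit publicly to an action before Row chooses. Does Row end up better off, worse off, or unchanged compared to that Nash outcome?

Solve by backward induction (Player 2 leads).
- L: BR = T, leader payoff 2.
- C: BR = M, leader payoff 6.
- R: BR = B, leader payoff -5.
Maximizing over 2, 6, -5, Player 2 chooses C. Subgame-perfect outcome: (M, C) with payoffs (9, 6).
Under simultaneous play:
Row's best replies: L→T; C→M; R→B.
Player 2's best replies: T→L; M→L; B→L.
The unique mutual best reply is (T, L), giving (6, 2).
Row earns 9 sequentially versus 6 at the Nash outcome: better off.

better off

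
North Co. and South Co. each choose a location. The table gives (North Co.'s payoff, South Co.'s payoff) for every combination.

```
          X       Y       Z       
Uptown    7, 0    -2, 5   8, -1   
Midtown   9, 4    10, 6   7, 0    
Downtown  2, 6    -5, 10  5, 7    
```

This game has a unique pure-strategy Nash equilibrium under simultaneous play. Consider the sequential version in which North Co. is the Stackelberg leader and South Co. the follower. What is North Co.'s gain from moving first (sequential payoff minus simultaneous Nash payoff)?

South Co. best-responds to each possible North Co. move:
- Uptown: South Co. compares 0, 5, -1 and picks Y; North Co. would get -2.
- Midtown: South Co. compares 4, 6, 0 and picks Y; North Co. would get 10.
- Downtown: South Co. compares 6, 10, 7 and picks Y; North Co. would get -5.
Among -2, 10, -5, the best is 10 at Midtown. Subgame-perfect outcome: (Midtown, Y) with payoffs (10, 6).
Now find the simultaneous Nash equilibrium.
North Co.'s best replies: X→Midtown; Y→Midtown; Z→Uptown.
South Co.'s best replies: Uptown→Y; Midtown→Y; Downtown→Y.
The unique mutual best reply is (Midtown, Y), giving (10, 6).
North Co.'s commitment gain: 10 − 10 = 0.

0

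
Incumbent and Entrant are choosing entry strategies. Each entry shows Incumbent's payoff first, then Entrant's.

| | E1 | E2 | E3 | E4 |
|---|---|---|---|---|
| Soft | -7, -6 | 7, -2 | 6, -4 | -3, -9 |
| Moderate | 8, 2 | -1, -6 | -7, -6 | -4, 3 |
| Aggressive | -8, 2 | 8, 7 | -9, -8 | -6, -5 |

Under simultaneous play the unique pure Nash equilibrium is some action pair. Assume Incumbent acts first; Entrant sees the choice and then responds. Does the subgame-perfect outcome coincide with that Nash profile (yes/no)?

Solve by backward induction (Incumbent leads).
- Soft → Entrant plays E2 (best of -6, -2, -4, -9); Incumbent gets 7.
- Moderate → Entrant plays E4 (best of 2, -6, -6, 3); Incumbent gets -4.
- Aggressive → Entrant plays E2 (best of 2, 7, -8, -5); Incumbent gets 8.
Maximizing over 7, -4, 8, Incumbent chooses Aggressive. Subgame-perfect outcome: (Aggressive, E2) with payoffs (8, 7).
For the simultaneous game, intersect best replies.
Incumbent's best replies: E1→Moderate; E2→Aggressive; E3→Soft; E4→Soft.
Entrant's best replies: Soft→E2; Moderate→E4; Aggressive→E2.
Only (Aggressive, E2) has each player best-responding; Nash payoffs (8, 7).
Sequential outcome (Aggressive, E2) coincides with the Nash profile (Aggressive, E2).

yes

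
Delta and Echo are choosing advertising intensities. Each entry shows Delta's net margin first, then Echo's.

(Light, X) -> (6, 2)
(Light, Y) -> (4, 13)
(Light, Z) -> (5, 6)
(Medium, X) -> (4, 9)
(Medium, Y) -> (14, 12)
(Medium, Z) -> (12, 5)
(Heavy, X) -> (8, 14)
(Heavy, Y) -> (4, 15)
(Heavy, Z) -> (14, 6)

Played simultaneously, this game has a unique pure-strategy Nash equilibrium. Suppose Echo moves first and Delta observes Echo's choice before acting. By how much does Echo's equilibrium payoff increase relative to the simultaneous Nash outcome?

2

Solve by backward induction (Echo leads).
- X: BR = Heavy, leader payoff 14.
- Y: BR = Medium, leader payoff 12.
- Z: BR = Heavy, leader payoff 6.
Echo's induced payoffs are 14, 12, 6, so Echo commits to X. Subgame-perfect outcome: (Heavy, X) with payoffs (8, 14).
Now find the simultaneous Nash equilibrium.
Delta's best replies: X→Heavy; Y→Medium; Z→Heavy.
Echo's best replies: Light→Y; Medium→Y; Heavy→Y.
Only (Medium, Y) has each player best-responding; Nash payoffs (14, 12).
Echo's commitment gain: 14 − 12 = 2.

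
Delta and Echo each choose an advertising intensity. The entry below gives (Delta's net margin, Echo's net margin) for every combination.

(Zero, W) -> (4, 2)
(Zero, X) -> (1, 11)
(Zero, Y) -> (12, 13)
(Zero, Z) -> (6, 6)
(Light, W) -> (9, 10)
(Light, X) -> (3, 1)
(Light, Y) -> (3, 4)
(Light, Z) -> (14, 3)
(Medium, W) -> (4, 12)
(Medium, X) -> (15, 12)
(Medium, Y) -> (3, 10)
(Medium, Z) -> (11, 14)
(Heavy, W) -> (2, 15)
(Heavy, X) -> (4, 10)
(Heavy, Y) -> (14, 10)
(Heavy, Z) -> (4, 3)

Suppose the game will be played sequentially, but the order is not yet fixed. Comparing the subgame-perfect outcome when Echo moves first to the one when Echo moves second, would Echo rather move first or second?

second

If Delta leads: Echo's best replies are Zero→Y, Light→W, Medium→Z, Heavy→W; Delta's induced payoffs 12, 9, 11, 2; outcome (Zero, Y), payoffs (12, 13).
If Echo leads: Delta's best replies are W→Light, X→Medium, Y→Heavy, Z→Light; Echo's induced payoffs 10, 12, 10, 3; outcome (Medium, X), payoffs (15, 12).
Echo gets 12 moving first and 13 moving second, so Echo prefers to move second.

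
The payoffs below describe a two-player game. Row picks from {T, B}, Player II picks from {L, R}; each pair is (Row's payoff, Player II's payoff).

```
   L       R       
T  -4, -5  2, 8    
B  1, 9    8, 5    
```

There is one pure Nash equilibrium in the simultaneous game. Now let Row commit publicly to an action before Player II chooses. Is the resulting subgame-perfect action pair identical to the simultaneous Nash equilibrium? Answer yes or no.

Solve by backward induction (Row leads).
- T: BR = R, leader payoff 2.
- B: BR = L, leader payoff 1.
Among 2, 1, the best is 2 at T. Subgame-perfect outcome: (T, R) with payoffs (2, 8).
Under simultaneous play:
Row's best replies: L→B; R→B.
Player II's best replies: T→R; B→L.
The unique mutual best reply is (B, L), giving (1, 9).
Sequential outcome (T, R) differs from the Nash profile (B, L).

no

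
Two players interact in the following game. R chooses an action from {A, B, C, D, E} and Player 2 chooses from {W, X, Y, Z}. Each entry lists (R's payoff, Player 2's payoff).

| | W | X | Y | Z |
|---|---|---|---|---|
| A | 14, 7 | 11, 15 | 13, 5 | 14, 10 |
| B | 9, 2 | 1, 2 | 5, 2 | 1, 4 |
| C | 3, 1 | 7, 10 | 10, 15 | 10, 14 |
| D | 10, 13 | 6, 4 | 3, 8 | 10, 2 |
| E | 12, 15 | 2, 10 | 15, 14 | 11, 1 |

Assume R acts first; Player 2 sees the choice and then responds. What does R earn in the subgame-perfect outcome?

Work backward from Player 2's decision.
- A → Player 2 plays X (best of 7, 15, 5, 10); R gets 11.
- B → Player 2 plays Z (best of 2, 2, 2, 4); R gets 1.
- C → Player 2 plays Y (best of 1, 10, 15, 14); R gets 10.
- D → Player 2 plays W (best of 13, 4, 8, 2); R gets 10.
- E → Player 2 plays W (best of 15, 10, 14, 1); R gets 12.
R's induced payoffs are 11, 1, 10, 10, 12, so R commits to E. Subgame-perfect outcome: (E, W) with payoffs (12, 15).

12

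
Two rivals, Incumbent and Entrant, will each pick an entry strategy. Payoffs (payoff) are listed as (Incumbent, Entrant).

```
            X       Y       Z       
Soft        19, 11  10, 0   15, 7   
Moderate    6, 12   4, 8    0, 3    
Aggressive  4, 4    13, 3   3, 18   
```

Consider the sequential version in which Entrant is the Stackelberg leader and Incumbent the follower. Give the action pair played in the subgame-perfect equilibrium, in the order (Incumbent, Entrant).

Solve by backward induction (Entrant leads).
- X → Incumbent plays Soft (best of 19, 6, 4); Entrant gets 11.
- Y → Incumbent plays Aggressive (best of 10, 4, 13); Entrant gets 3.
- Z → Incumbent plays Soft (best of 15, 0, 3); Entrant gets 7.
Among 11, 3, 7, the best is 11 at X. Subgame-perfect outcome: (Soft, X) with payoffs (19, 11).

(Soft, X)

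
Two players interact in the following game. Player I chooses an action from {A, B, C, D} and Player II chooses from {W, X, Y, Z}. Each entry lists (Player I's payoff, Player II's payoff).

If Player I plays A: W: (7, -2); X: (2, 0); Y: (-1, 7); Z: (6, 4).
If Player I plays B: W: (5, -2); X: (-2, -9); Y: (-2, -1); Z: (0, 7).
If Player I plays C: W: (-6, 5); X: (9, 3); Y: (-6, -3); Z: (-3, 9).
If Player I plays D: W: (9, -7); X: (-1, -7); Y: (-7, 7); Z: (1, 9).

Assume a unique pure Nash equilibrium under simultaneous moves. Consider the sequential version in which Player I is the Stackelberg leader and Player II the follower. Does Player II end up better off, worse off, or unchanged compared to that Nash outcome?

Player II best-responds to each possible Player I move:
- A: Player II compares -2, 0, 7, 4 and picks Y; Player I would get -1.
- B: Player II compares -2, -9, -1, 7 and picks Z; Player I would get 0.
- C: Player II compares 5, 3, -3, 9 and picks Z; Player I would get -3.
- D: Player II compares -7, -7, 7, 9 and picks Z; Player I would get 1.
Maximizing over -1, 0, -3, 1, Player I chooses D. Subgame-perfect outcome: (D, Z) with payoffs (1, 9).
Under simultaneous play:
Player I's best replies: W→D; X→C; Y→A; Z→A.
Player II's best replies: A→Y; B→Z; C→Z; D→Z.
The unique mutual best reply is (A, Y), giving (-1, 7).
Player II earns 9 sequentially versus 7 at the Nash outcome: better off.

better off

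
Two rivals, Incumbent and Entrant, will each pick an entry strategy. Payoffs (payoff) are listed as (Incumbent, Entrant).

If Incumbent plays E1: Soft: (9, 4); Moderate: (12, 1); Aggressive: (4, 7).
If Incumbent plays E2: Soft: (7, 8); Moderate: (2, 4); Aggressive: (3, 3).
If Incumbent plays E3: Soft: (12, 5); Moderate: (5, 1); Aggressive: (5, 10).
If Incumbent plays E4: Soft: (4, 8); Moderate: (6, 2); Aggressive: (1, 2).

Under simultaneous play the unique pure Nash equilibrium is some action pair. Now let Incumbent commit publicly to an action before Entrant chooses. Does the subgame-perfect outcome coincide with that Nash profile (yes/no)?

no

Solve by backward induction (Incumbent leads).
- E1: BR = Aggressive, leader payoff 4.
- E2: BR = Soft, leader payoff 7.
- E3: BR = Aggressive, leader payoff 5.
- E4: BR = Soft, leader payoff 4.
Among 4, 7, 5, 4, the best is 7 at E2. Subgame-perfect outcome: (E2, Soft) with payoffs (7, 8).
Under simultaneous play:
Incumbent's best replies: Soft→E3; Moderate→E1; Aggressive→E3.
Entrant's best replies: E1→Aggressive; E2→Soft; E3→Aggressive; E4→Soft.
The unique mutual best reply is (E3, Aggressive), giving (5, 10).
Sequential outcome (E2, Soft) differs from the Nash profile (E3, Aggressive).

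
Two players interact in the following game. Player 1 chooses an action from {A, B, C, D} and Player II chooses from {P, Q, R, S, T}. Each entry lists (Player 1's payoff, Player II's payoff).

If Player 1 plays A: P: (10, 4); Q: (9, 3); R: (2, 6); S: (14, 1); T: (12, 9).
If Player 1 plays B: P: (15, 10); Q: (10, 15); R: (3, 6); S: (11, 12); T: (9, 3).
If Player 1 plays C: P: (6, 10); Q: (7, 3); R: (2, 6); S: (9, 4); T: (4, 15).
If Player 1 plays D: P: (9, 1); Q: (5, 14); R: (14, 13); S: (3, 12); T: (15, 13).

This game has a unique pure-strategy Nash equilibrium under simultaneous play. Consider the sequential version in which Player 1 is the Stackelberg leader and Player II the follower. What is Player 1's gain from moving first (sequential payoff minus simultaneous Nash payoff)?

Solve by backward induction (Player 1 leads).
- A: Player II compares 4, 3, 6, 1, 9 and picks T; Player 1 would get 12.
- B: Player II compares 10, 15, 6, 12, 3 and picks Q; Player 1 would get 10.
- C: Player II compares 10, 3, 6, 4, 15 and picks T; Player 1 would get 4.
- D: Player II compares 1, 14, 13, 12, 13 and picks Q; Player 1 would get 5.
Maximizing over 12, 10, 4, 5, Player 1 chooses A. Subgame-perfect outcome: (A, T) with payoffs (12, 9).
Under simultaneous play:
Player 1's best replies: P→B; Q→B; R→D; S→A; T→D.
Player II's best replies: A→T; B→Q; C→T; D→Q.
The unique mutual best reply is (B, Q), giving (10, 15).
Player 1's commitment gain: 12 − 10 = 2.

2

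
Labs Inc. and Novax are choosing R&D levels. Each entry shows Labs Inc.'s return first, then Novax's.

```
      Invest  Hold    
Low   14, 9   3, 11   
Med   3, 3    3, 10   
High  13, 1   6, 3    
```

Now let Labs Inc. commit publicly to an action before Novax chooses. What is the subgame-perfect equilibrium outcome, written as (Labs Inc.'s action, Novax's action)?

(High, Hold)

Solve by backward induction (Labs Inc. leads).
- Low → Novax plays Hold (best of 9, 11); Labs Inc. gets 3.
- Med → Novax plays Hold (best of 3, 10); Labs Inc. gets 3.
- High → Novax plays Hold (best of 1, 3); Labs Inc. gets 6.
Among 3, 3, 6, the best is 6 at High. Subgame-perfect outcome: (High, Hold) with payoffs (6, 3).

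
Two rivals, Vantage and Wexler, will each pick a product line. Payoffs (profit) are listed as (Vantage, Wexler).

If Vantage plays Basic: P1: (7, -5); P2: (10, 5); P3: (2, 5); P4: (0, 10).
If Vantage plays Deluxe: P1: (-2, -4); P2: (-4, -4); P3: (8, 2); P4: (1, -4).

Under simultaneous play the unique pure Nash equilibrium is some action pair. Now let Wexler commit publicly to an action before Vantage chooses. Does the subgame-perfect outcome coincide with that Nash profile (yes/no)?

Vantage best-responds to each possible Wexler move:
- P1 → Vantage plays Basic (best of 7, -2); Wexler gets -5.
- P2 → Vantage plays Basic (best of 10, -4); Wexler gets 5.
- P3 → Vantage plays Deluxe (best of 2, 8); Wexler gets 2.
- P4 → Vantage plays Deluxe (best of 0, 1); Wexler gets -4.
Among -5, 5, 2, -4, the best is 5 at P2. Subgame-perfect outcome: (Basic, P2) with payoffs (10, 5).
For the simultaneous game, intersect best replies.
Vantage's best replies: P1→Basic; P2→Basic; P3→Deluxe; P4→Deluxe.
Wexler's best replies: Basic→P4; Deluxe→P3.
Only (Deluxe, P3) has each player best-responding; Nash payoffs (8, 2).
Sequential outcome (Basic, P2) differs from the Nash profile (Deluxe, P3).

no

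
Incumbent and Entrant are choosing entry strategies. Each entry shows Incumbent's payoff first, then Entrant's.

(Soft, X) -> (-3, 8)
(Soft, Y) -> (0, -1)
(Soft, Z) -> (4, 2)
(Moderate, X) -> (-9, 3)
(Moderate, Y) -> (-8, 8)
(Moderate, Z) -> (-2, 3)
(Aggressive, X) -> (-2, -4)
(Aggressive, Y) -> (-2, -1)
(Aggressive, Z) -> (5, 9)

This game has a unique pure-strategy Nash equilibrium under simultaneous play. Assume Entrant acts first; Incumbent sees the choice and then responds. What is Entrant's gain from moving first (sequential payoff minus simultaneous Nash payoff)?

0

Work backward from Incumbent's decision.
- X: Incumbent compares -3, -9, -2 and picks Aggressive; Entrant would get -4.
- Y: Incumbent compares 0, -8, -2 and picks Soft; Entrant would get -1.
- Z: Incumbent compares 4, -2, 5 and picks Aggressive; Entrant would get 9.
Entrant's induced payoffs are -4, -1, 9, so Entrant commits to Z. Subgame-perfect outcome: (Aggressive, Z) with payoffs (5, 9).
Under simultaneous play:
Incumbent's best replies: X→Aggressive; Y→Soft; Z→Aggressive.
Entrant's best replies: Soft→X; Moderate→Y; Aggressive→Z.
The unique mutual best reply is (Aggressive, Z), giving (5, 9).
Entrant's commitment gain: 9 − 9 = 0.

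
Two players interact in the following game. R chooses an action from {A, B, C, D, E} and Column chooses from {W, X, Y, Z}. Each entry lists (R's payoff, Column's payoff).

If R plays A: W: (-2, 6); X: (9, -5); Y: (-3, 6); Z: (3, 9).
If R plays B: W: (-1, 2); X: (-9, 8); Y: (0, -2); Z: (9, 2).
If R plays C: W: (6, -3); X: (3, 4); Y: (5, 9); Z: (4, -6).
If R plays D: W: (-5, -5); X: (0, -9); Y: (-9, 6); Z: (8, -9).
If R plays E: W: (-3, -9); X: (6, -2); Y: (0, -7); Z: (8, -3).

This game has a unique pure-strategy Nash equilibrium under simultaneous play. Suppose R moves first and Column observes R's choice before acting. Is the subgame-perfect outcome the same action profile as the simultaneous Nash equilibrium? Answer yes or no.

no

Solve by backward induction (R leads).
- A → Column plays Z (best of 6, -5, 6, 9); R gets 3.
- B → Column plays X (best of 2, 8, -2, 2); R gets -9.
- C → Column plays Y (best of -3, 4, 9, -6); R gets 5.
- D → Column plays Y (best of -5, -9, 6, -9); R gets -9.
- E → Column plays X (best of -9, -2, -7, -3); R gets 6.
Maximizing over 3, -9, 5, -9, 6, R chooses E. Subgame-perfect outcome: (E, X) with payoffs (6, -2).
For the simultaneous game, intersect best replies.
R's best replies: W→C; X→A; Y→C; Z→B.
Column's best replies: A→Z; B→X; C→Y; D→Y; E→X.
The unique mutual best reply is (C, Y), giving (5, 9).
Sequential outcome (E, X) differs from the Nash profile (C, Y).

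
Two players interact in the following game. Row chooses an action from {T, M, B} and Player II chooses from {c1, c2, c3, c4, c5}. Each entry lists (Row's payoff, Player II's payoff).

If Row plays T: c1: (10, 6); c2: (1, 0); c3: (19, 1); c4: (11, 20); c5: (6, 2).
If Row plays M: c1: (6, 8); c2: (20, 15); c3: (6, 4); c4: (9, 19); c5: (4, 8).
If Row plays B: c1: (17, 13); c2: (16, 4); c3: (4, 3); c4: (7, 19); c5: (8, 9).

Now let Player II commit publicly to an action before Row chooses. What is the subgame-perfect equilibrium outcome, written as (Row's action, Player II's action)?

(T, c4)

Backward induction with Player II moving first.
- c1 → Row plays B (best of 10, 6, 17); Player II gets 13.
- c2 → Row plays M (best of 1, 20, 16); Player II gets 15.
- c3 → Row plays T (best of 19, 6, 4); Player II gets 1.
- c4 → Row plays T (best of 11, 9, 7); Player II gets 20.
- c5 → Row plays B (best of 6, 4, 8); Player II gets 9.
Among 13, 15, 1, 20, 9, the best is 20 at c4. Subgame-perfect outcome: (T, c4) with payoffs (11, 20).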